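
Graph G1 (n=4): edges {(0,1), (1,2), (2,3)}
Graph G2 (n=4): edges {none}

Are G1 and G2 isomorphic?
No, not isomorphic

The graphs are NOT isomorphic.

Connected components of G1: 1 component(s) with vertex sets [[0, 1, 2, 3]], sizes [4].
Connected components of G2: 4 component(s) with vertex sets [[0], [1], [2], [3]], sizes [1, 1, 1, 1].
The number of connected components (and the multiset of component sizes) is an isomorphism invariant — an isomorphism maps each component of G1 bijectively onto a component of G2. Since G1 has 1 component(s) and G2 has 4, they cannot be isomorphic.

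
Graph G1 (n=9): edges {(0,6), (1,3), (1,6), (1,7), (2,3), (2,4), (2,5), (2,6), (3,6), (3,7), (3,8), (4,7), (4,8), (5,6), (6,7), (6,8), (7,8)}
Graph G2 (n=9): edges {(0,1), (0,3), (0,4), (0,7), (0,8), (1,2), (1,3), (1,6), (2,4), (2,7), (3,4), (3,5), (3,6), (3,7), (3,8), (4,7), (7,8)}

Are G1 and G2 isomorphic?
Yes, isomorphic

The graphs are isomorphic.
One valid mapping φ: V(G1) → V(G2): 0→5, 1→8, 2→1, 3→0, 4→2, 5→6, 6→3, 7→7, 8→4

Verify φ preserves adjacency — for each edge of G1, its image is an edge of G2:
  (0,6) → (φ(0),φ(6)) = (3,5) ∈ E(G2) ✓
  (1,3) → (φ(1),φ(3)) = (0,8) ∈ E(G2) ✓
  (1,6) → (φ(1),φ(6)) = (3,8) ∈ E(G2) ✓
  (1,7) → (φ(1),φ(7)) = (7,8) ∈ E(G2) ✓
  (2,3) → (φ(2),φ(3)) = (0,1) ∈ E(G2) ✓
  (2,4) → (φ(2),φ(4)) = (1,2) ∈ E(G2) ✓
  (2,5) → (φ(2),φ(5)) = (1,6) ∈ E(G2) ✓
  (2,6) → (φ(2),φ(6)) = (1,3) ∈ E(G2) ✓
  (3,6) → (φ(3),φ(6)) = (0,3) ∈ E(G2) ✓
  (3,7) → (φ(3),φ(7)) = (0,7) ∈ E(G2) ✓
  (3,8) → (φ(3),φ(8)) = (0,4) ∈ E(G2) ✓
  (4,7) → (φ(4),φ(7)) = (2,7) ∈ E(G2) ✓
  (4,8) → (φ(4),φ(8)) = (2,4) ∈ E(G2) ✓
  (5,6) → (φ(5),φ(6)) = (3,6) ∈ E(G2) ✓
  (6,7) → (φ(6),φ(7)) = (3,7) ∈ E(G2) ✓
  (6,8) → (φ(6),φ(8)) = (3,4) ∈ E(G2) ✓
  (7,8) → (φ(7),φ(8)) = (4,7) ∈ E(G2) ✓
All 17 edges of G1 map to edges of G2, and |E(G1)| = |E(G2)| = 17, so φ is a bijection on edges as well as vertices. Hence G1 ≅ G2.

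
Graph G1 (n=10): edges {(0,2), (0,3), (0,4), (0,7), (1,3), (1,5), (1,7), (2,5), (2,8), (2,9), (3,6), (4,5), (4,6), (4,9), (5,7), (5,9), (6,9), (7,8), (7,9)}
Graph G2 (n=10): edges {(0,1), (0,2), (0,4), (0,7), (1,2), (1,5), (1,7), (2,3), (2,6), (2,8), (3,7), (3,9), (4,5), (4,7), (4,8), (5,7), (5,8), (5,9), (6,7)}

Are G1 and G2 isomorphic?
No, not isomorphic

The graphs are NOT isomorphic.

Counting triangles (3-cliques): G1 has 5, G2 has 6.
Triangle count is an isomorphism invariant, so differing triangle counts rule out isomorphism.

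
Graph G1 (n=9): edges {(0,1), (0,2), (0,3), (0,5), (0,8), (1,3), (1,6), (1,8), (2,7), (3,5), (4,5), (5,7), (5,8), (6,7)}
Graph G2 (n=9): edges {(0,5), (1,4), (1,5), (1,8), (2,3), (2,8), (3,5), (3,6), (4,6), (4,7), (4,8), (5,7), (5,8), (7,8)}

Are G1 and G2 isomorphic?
Yes, isomorphic

The graphs are isomorphic.
One valid mapping φ: V(G1) → V(G2): 0→8, 1→4, 2→2, 3→1, 4→0, 5→5, 6→6, 7→3, 8→7

Verify φ preserves adjacency — for each edge of G1, its image is an edge of G2:
  (0,1) → (φ(0),φ(1)) = (4,8) ∈ E(G2) ✓
  (0,2) → (φ(0),φ(2)) = (2,8) ∈ E(G2) ✓
  (0,3) → (φ(0),φ(3)) = (1,8) ∈ E(G2) ✓
  (0,5) → (φ(0),φ(5)) = (5,8) ∈ E(G2) ✓
  (0,8) → (φ(0),φ(8)) = (7,8) ∈ E(G2) ✓
  (1,3) → (φ(1),φ(3)) = (1,4) ∈ E(G2) ✓
  (1,6) → (φ(1),φ(6)) = (4,6) ∈ E(G2) ✓
  (1,8) → (φ(1),φ(8)) = (4,7) ∈ E(G2) ✓
  (2,7) → (φ(2),φ(7)) = (2,3) ∈ E(G2) ✓
  (3,5) → (φ(3),φ(5)) = (1,5) ∈ E(G2) ✓
  (4,5) → (φ(4),φ(5)) = (0,5) ∈ E(G2) ✓
  (5,7) → (φ(5),φ(7)) = (3,5) ∈ E(G2) ✓
  (5,8) → (φ(5),φ(8)) = (5,7) ∈ E(G2) ✓
  (6,7) → (φ(6),φ(7)) = (3,6) ∈ E(G2) ✓
All 14 edges of G1 map to edges of G2, and |E(G1)| = |E(G2)| = 14, so φ is a bijection on edges as well as vertices. Hence G1 ≅ G2.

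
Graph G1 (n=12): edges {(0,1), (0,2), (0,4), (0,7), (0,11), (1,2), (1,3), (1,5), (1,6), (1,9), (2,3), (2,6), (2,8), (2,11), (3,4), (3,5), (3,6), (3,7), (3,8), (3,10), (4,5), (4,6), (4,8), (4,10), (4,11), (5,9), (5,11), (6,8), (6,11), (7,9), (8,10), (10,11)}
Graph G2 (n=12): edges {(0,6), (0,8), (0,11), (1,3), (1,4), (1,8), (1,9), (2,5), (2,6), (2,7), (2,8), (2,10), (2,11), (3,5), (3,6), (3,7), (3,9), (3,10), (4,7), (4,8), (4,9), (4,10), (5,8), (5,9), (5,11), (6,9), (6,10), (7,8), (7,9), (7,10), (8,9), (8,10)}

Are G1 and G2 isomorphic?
Yes, isomorphic

The graphs are isomorphic.
One valid mapping φ: V(G1) → V(G2): 0→6, 1→2, 2→10, 3→8, 4→9, 5→5, 6→7, 7→0, 8→4, 9→11, 10→1, 11→3

Verify φ preserves adjacency — for each edge of G1, its image is an edge of G2:
  (0,1) → (φ(0),φ(1)) = (2,6) ∈ E(G2) ✓
  (0,2) → (φ(0),φ(2)) = (6,10) ∈ E(G2) ✓
  (0,4) → (φ(0),φ(4)) = (6,9) ∈ E(G2) ✓
  (0,7) → (φ(0),φ(7)) = (0,6) ∈ E(G2) ✓
  (0,11) → (φ(0),φ(11)) = (3,6) ∈ E(G2) ✓
  (1,2) → (φ(1),φ(2)) = (2,10) ∈ E(G2) ✓
  (1,3) → (φ(1),φ(3)) = (2,8) ∈ E(G2) ✓
  (1,5) → (φ(1),φ(5)) = (2,5) ∈ E(G2) ✓
  (1,6) → (φ(1),φ(6)) = (2,7) ∈ E(G2) ✓
  (1,9) → (φ(1),φ(9)) = (2,11) ∈ E(G2) ✓
  (2,3) → (φ(2),φ(3)) = (8,10) ∈ E(G2) ✓
  (2,6) → (φ(2),φ(6)) = (7,10) ∈ E(G2) ✓
  (2,8) → (φ(2),φ(8)) = (4,10) ∈ E(G2) ✓
  (2,11) → (φ(2),φ(11)) = (3,10) ∈ E(G2) ✓
  (3,4) → (φ(3),φ(4)) = (8,9) ∈ E(G2) ✓
  (3,5) → (φ(3),φ(5)) = (5,8) ∈ E(G2) ✓
  (3,6) → (φ(3),φ(6)) = (7,8) ∈ E(G2) ✓
  (3,7) → (φ(3),φ(7)) = (0,8) ∈ E(G2) ✓
  (3,8) → (φ(3),φ(8)) = (4,8) ∈ E(G2) ✓
  (3,10) → (φ(3),φ(10)) = (1,8) ∈ E(G2) ✓
  (4,5) → (φ(4),φ(5)) = (5,9) ∈ E(G2) ✓
  (4,6) → (φ(4),φ(6)) = (7,9) ∈ E(G2) ✓
  (4,8) → (φ(4),φ(8)) = (4,9) ∈ E(G2) ✓
  (4,10) → (φ(4),φ(10)) = (1,9) ∈ E(G2) ✓
  (4,11) → (φ(4),φ(11)) = (3,9) ∈ E(G2) ✓
  (5,9) → (φ(5),φ(9)) = (5,11) ∈ E(G2) ✓
  (5,11) → (φ(5),φ(11)) = (3,5) ∈ E(G2) ✓
  (6,8) → (φ(6),φ(8)) = (4,7) ∈ E(G2) ✓
  (6,11) → (φ(6),φ(11)) = (3,7) ∈ E(G2) ✓
  (7,9) → (φ(7),φ(9)) = (0,11) ∈ E(G2) ✓
  (8,10) → (φ(8),φ(10)) = (1,4) ∈ E(G2) ✓
  (10,11) → (φ(10),φ(11)) = (1,3) ∈ E(G2) ✓
All 32 edges of G1 map to edges of G2, and |E(G1)| = |E(G2)| = 32, so φ is a bijection on edges as well as vertices. Hence G1 ≅ G2.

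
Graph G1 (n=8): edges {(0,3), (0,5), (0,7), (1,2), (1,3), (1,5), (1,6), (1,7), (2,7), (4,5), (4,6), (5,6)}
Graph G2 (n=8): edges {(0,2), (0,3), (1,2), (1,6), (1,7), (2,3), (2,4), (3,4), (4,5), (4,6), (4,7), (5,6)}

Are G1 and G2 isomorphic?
Yes, isomorphic

The graphs are isomorphic.
One valid mapping φ: V(G1) → V(G2): 0→1, 1→4, 2→5, 3→7, 4→0, 5→2, 6→3, 7→6

Verify φ preserves adjacency — for each edge of G1, its image is an edge of G2:
  (0,3) → (φ(0),φ(3)) = (1,7) ∈ E(G2) ✓
  (0,5) → (φ(0),φ(5)) = (1,2) ∈ E(G2) ✓
  (0,7) → (φ(0),φ(7)) = (1,6) ∈ E(G2) ✓
  (1,2) → (φ(1),φ(2)) = (4,5) ∈ E(G2) ✓
  (1,3) → (φ(1),φ(3)) = (4,7) ∈ E(G2) ✓
  (1,5) → (φ(1),φ(5)) = (2,4) ∈ E(G2) ✓
  (1,6) → (φ(1),φ(6)) = (3,4) ∈ E(G2) ✓
  (1,7) → (φ(1),φ(7)) = (4,6) ∈ E(G2) ✓
  (2,7) → (φ(2),φ(7)) = (5,6) ∈ E(G2) ✓
  (4,5) → (φ(4),φ(5)) = (0,2) ∈ E(G2) ✓
  (4,6) → (φ(4),φ(6)) = (0,3) ∈ E(G2) ✓
  (5,6) → (φ(5),φ(6)) = (2,3) ∈ E(G2) ✓
All 12 edges of G1 map to edges of G2, and |E(G1)| = |E(G2)| = 12, so φ is a bijection on edges as well as vertices. Hence G1 ≅ G2.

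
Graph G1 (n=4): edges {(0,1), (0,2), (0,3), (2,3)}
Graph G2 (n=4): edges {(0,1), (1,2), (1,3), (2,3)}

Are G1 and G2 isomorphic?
Yes, isomorphic

The graphs are isomorphic.
One valid mapping φ: V(G1) → V(G2): 0→1, 1→0, 2→3, 3→2

Verify φ preserves adjacency — for each edge of G1, its image is an edge of G2:
  (0,1) → (φ(0),φ(1)) = (0,1) ∈ E(G2) ✓
  (0,2) → (φ(0),φ(2)) = (1,3) ∈ E(G2) ✓
  (0,3) → (φ(0),φ(3)) = (1,2) ∈ E(G2) ✓
  (2,3) → (φ(2),φ(3)) = (2,3) ∈ E(G2) ✓
All 4 edges of G1 map to edges of G2, and |E(G1)| = |E(G2)| = 4, so φ is a bijection on edges as well as vertices. Hence G1 ≅ G2.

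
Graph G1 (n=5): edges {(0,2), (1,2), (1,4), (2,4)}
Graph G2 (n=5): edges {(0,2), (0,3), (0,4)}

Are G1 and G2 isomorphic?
No, not isomorphic

The graphs are NOT isomorphic.

Degrees in G1: deg(0)=1, deg(1)=2, deg(2)=3, deg(3)=0, deg(4)=2.
Sorted degree sequence of G1: [3, 2, 2, 1, 0].
Degrees in G2: deg(0)=3, deg(1)=0, deg(2)=1, deg(3)=1, deg(4)=1.
Sorted degree sequence of G2: [3, 1, 1, 1, 0].
The (sorted) degree sequence is an isomorphism invariant, so since G1 and G2 have different degree sequences they cannot be isomorphic.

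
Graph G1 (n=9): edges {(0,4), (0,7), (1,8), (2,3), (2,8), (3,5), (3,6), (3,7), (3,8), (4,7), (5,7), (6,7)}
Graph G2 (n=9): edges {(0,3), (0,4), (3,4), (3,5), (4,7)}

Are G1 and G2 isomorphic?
No, not isomorphic

The graphs are NOT isomorphic.

Connected components of G1: 1 component(s) with vertex sets [[0, 1, 2, 3, 4, 5, 6, 7, 8]], sizes [9].
Connected components of G2: 5 component(s) with vertex sets [[1], [2], [6], [8], [0, 3, 4, 5, 7]], sizes [1, 1, 1, 1, 5].
The number of connected components (and the multiset of component sizes) is an isomorphism invariant — an isomorphism maps each component of G1 bijectively onto a component of G2. Since G1 has 1 component(s) and G2 has 5, they cannot be isomorphic.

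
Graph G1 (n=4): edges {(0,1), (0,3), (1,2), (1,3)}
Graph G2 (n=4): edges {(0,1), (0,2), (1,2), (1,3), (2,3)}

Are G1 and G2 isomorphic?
No, not isomorphic

The graphs are NOT isomorphic.

Degrees in G1: deg(0)=2, deg(1)=3, deg(2)=1, deg(3)=2.
Sorted degree sequence of G1: [3, 2, 2, 1].
Degrees in G2: deg(0)=2, deg(1)=3, deg(2)=3, deg(3)=2.
Sorted degree sequence of G2: [3, 3, 2, 2].
The (sorted) degree sequence is an isomorphism invariant, so since G1 and G2 have different degree sequences they cannot be isomorphic.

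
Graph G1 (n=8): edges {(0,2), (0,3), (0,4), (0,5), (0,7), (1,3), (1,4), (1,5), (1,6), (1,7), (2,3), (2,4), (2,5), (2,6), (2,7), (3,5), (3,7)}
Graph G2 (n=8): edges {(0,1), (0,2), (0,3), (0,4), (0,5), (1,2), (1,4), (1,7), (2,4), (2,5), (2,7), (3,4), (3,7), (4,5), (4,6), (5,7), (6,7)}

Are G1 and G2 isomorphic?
Yes, isomorphic

The graphs are isomorphic.
One valid mapping φ: V(G1) → V(G2): 0→0, 1→7, 2→4, 3→2, 4→3, 5→5, 6→6, 7→1

Verify φ preserves adjacency — for each edge of G1, its image is an edge of G2:
  (0,2) → (φ(0),φ(2)) = (0,4) ∈ E(G2) ✓
  (0,3) → (φ(0),φ(3)) = (0,2) ∈ E(G2) ✓
  (0,4) → (φ(0),φ(4)) = (0,3) ∈ E(G2) ✓
  (0,5) → (φ(0),φ(5)) = (0,5) ∈ E(G2) ✓
  (0,7) → (φ(0),φ(7)) = (0,1) ∈ E(G2) ✓
  (1,3) → (φ(1),φ(3)) = (2,7) ∈ E(G2) ✓
  (1,4) → (φ(1),φ(4)) = (3,7) ∈ E(G2) ✓
  (1,5) → (φ(1),φ(5)) = (5,7) ∈ E(G2) ✓
  (1,6) → (φ(1),φ(6)) = (6,7) ∈ E(G2) ✓
  (1,7) → (φ(1),φ(7)) = (1,7) ∈ E(G2) ✓
  (2,3) → (φ(2),φ(3)) = (2,4) ∈ E(G2) ✓
  (2,4) → (φ(2),φ(4)) = (3,4) ∈ E(G2) ✓
  (2,5) → (φ(2),φ(5)) = (4,5) ∈ E(G2) ✓
  (2,6) → (φ(2),φ(6)) = (4,6) ∈ E(G2) ✓
  (2,7) → (φ(2),φ(7)) = (1,4) ∈ E(G2) ✓
  (3,5) → (φ(3),φ(5)) = (2,5) ∈ E(G2) ✓
  (3,7) → (φ(3),φ(7)) = (1,2) ∈ E(G2) ✓
All 17 edges of G1 map to edges of G2, and |E(G1)| = |E(G2)| = 17, so φ is a bijection on edges as well as vertices. Hence G1 ≅ G2.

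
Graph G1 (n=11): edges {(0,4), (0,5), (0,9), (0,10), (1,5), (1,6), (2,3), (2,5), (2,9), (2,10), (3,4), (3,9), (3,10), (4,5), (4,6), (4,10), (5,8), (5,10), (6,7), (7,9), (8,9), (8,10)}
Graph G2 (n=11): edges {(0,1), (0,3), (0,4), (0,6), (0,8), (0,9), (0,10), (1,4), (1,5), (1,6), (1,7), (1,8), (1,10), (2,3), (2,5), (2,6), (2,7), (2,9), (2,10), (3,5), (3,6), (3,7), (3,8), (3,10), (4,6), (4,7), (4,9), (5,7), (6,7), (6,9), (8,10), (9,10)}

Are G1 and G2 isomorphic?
No, not isomorphic

The graphs are NOT isomorphic.

Degrees in G1: deg(0)=4, deg(1)=2, deg(2)=4, deg(3)=4, deg(4)=5, deg(5)=6, deg(6)=3, deg(7)=2, deg(8)=3, deg(9)=5, deg(10)=6.
Sorted degree sequence of G1: [6, 6, 5, 5, 4, 4, 4, 3, 3, 2, 2].
Degrees in G2: deg(0)=7, deg(1)=7, deg(2)=6, deg(3)=7, deg(4)=5, deg(5)=4, deg(6)=7, deg(7)=6, deg(8)=4, deg(9)=5, deg(10)=6.
Sorted degree sequence of G2: [7, 7, 7, 7, 6, 6, 6, 5, 5, 4, 4].
The (sorted) degree sequence is an isomorphism invariant, so since G1 and G2 have different degree sequences they cannot be isomorphic.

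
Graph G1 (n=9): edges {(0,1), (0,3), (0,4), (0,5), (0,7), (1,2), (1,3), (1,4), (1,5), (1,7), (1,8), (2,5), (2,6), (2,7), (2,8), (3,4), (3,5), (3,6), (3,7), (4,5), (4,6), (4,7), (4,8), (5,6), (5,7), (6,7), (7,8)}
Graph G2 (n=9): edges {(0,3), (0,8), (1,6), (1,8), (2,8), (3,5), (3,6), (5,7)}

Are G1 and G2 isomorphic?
No, not isomorphic

The graphs are NOT isomorphic.

Degrees in G1: deg(0)=5, deg(1)=7, deg(2)=5, deg(3)=6, deg(4)=7, deg(5)=7, deg(6)=5, deg(7)=8, deg(8)=4.
Sorted degree sequence of G1: [8, 7, 7, 7, 6, 5, 5, 5, 4].
Degrees in G2: deg(0)=2, deg(1)=2, deg(2)=1, deg(3)=3, deg(4)=0, deg(5)=2, deg(6)=2, deg(7)=1, deg(8)=3.
Sorted degree sequence of G2: [3, 3, 2, 2, 2, 2, 1, 1, 0].
The (sorted) degree sequence is an isomorphism invariant, so since G1 and G2 have different degree sequences they cannot be isomorphic.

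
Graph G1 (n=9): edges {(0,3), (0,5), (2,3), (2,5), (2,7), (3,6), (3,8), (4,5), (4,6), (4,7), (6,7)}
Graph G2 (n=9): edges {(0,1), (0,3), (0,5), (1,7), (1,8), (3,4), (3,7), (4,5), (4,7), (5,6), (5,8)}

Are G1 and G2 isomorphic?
Yes, isomorphic

The graphs are isomorphic.
One valid mapping φ: V(G1) → V(G2): 0→8, 1→2, 2→0, 3→5, 4→7, 5→1, 6→4, 7→3, 8→6

Verify φ preserves adjacency — for each edge of G1, its image is an edge of G2:
  (0,3) → (φ(0),φ(3)) = (5,8) ∈ E(G2) ✓
  (0,5) → (φ(0),φ(5)) = (1,8) ∈ E(G2) ✓
  (2,3) → (φ(2),φ(3)) = (0,5) ∈ E(G2) ✓
  (2,5) → (φ(2),φ(5)) = (0,1) ∈ E(G2) ✓
  (2,7) → (φ(2),φ(7)) = (0,3) ∈ E(G2) ✓
  (3,6) → (φ(3),φ(6)) = (4,5) ∈ E(G2) ✓
  (3,8) → (φ(3),φ(8)) = (5,6) ∈ E(G2) ✓
  (4,5) → (φ(4),φ(5)) = (1,7) ∈ E(G2) ✓
  (4,6) → (φ(4),φ(6)) = (4,7) ∈ E(G2) ✓
  (4,7) → (φ(4),φ(7)) = (3,7) ∈ E(G2) ✓
  (6,7) → (φ(6),φ(7)) = (3,4) ∈ E(G2) ✓
All 11 edges of G1 map to edges of G2, and |E(G1)| = |E(G2)| = 11, so φ is a bijection on edges as well as vertices. Hence G1 ≅ G2.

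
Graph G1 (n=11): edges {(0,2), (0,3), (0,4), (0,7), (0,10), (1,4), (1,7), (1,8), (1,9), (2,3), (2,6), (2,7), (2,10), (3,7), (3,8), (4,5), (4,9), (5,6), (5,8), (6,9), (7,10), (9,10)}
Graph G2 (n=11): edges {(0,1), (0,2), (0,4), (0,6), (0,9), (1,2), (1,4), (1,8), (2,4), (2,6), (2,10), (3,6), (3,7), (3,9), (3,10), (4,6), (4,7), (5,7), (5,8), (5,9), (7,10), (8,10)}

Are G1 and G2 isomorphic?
Yes, isomorphic

The graphs are isomorphic.
One valid mapping φ: V(G1) → V(G2): 0→4, 1→10, 2→0, 3→1, 4→7, 5→5, 6→9, 7→2, 8→8, 9→3, 10→6

Verify φ preserves adjacency — for each edge of G1, its image is an edge of G2:
  (0,2) → (φ(0),φ(2)) = (0,4) ∈ E(G2) ✓
  (0,3) → (φ(0),φ(3)) = (1,4) ∈ E(G2) ✓
  (0,4) → (φ(0),φ(4)) = (4,7) ∈ E(G2) ✓
  (0,7) → (φ(0),φ(7)) = (2,4) ∈ E(G2) ✓
  (0,10) → (φ(0),φ(10)) = (4,6) ∈ E(G2) ✓
  (1,4) → (φ(1),φ(4)) = (7,10) ∈ E(G2) ✓
  (1,7) → (φ(1),φ(7)) = (2,10) ∈ E(G2) ✓
  (1,8) → (φ(1),φ(8)) = (8,10) ∈ E(G2) ✓
  (1,9) → (φ(1),φ(9)) = (3,10) ∈ E(G2) ✓
  (2,3) → (φ(2),φ(3)) = (0,1) ∈ E(G2) ✓
  (2,6) → (φ(2),φ(6)) = (0,9) ∈ E(G2) ✓
  (2,7) → (φ(2),φ(7)) = (0,2) ∈ E(G2) ✓
  (2,10) → (φ(2),φ(10)) = (0,6) ∈ E(G2) ✓
  (3,7) → (φ(3),φ(7)) = (1,2) ∈ E(G2) ✓
  (3,8) → (φ(3),φ(8)) = (1,8) ∈ E(G2) ✓
  (4,5) → (φ(4),φ(5)) = (5,7) ∈ E(G2) ✓
  (4,9) → (φ(4),φ(9)) = (3,7) ∈ E(G2) ✓
  (5,6) → (φ(5),φ(6)) = (5,9) ∈ E(G2) ✓
  (5,8) → (φ(5),φ(8)) = (5,8) ∈ E(G2) ✓
  (6,9) → (φ(6),φ(9)) = (3,9) ∈ E(G2) ✓
  (7,10) → (φ(7),φ(10)) = (2,6) ∈ E(G2) ✓
  (9,10) → (φ(9),φ(10)) = (3,6) ∈ E(G2) ✓
All 22 edges of G1 map to edges of G2, and |E(G1)| = |E(G2)| = 22, so φ is a bijection on edges as well as vertices. Hence G1 ≅ G2.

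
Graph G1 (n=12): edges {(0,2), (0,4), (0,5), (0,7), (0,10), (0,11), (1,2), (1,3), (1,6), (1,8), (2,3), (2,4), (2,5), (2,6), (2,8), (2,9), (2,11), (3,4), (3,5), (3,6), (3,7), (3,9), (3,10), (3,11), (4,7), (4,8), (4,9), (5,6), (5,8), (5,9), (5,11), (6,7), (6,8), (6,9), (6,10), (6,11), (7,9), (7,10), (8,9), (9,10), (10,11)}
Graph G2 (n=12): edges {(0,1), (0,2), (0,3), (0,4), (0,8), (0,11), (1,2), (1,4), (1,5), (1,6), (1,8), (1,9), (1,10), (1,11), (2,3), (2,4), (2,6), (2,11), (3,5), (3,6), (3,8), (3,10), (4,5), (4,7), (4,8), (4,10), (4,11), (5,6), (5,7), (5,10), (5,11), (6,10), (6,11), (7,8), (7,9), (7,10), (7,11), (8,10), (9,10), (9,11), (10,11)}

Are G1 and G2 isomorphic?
Yes, isomorphic

The graphs are isomorphic.
One valid mapping φ: V(G1) → V(G2): 0→3, 1→9, 2→10, 3→1, 4→8, 5→5, 6→11, 7→0, 8→7, 9→4, 10→2, 11→6

Verify φ preserves adjacency — for each edge of G1, its image is an edge of G2:
  (0,2) → (φ(0),φ(2)) = (3,10) ∈ E(G2) ✓
  (0,4) → (φ(0),φ(4)) = (3,8) ∈ E(G2) ✓
  (0,5) → (φ(0),φ(5)) = (3,5) ∈ E(G2) ✓
  (0,7) → (φ(0),φ(7)) = (0,3) ∈ E(G2) ✓
  (0,10) → (φ(0),φ(10)) = (2,3) ∈ E(G2) ✓
  (0,11) → (φ(0),φ(11)) = (3,6) ∈ E(G2) ✓
  (1,2) → (φ(1),φ(2)) = (9,10) ∈ E(G2) ✓
  (1,3) → (φ(1),φ(3)) = (1,9) ∈ E(G2) ✓
  (1,6) → (φ(1),φ(6)) = (9,11) ∈ E(G2) ✓
  (1,8) → (φ(1),φ(8)) = (7,9) ∈ E(G2) ✓
  (2,3) → (φ(2),φ(3)) = (1,10) ∈ E(G2) ✓
  (2,4) → (φ(2),φ(4)) = (8,10) ∈ E(G2) ✓
  (2,5) → (φ(2),φ(5)) = (5,10) ∈ E(G2) ✓
  (2,6) → (φ(2),φ(6)) = (10,11) ∈ E(G2) ✓
  (2,8) → (φ(2),φ(8)) = (7,10) ∈ E(G2) ✓
  (2,9) → (φ(2),φ(9)) = (4,10) ∈ E(G2) ✓
  (2,11) → (φ(2),φ(11)) = (6,10) ∈ E(G2) ✓
  (3,4) → (φ(3),φ(4)) = (1,8) ∈ E(G2) ✓
  (3,5) → (φ(3),φ(5)) = (1,5) ∈ E(G2) ✓
  (3,6) → (φ(3),φ(6)) = (1,11) ∈ E(G2) ✓
  (3,7) → (φ(3),φ(7)) = (0,1) ∈ E(G2) ✓
  (3,9) → (φ(3),φ(9)) = (1,4) ∈ E(G2) ✓
  (3,10) → (φ(3),φ(10)) = (1,2) ∈ E(G2) ✓
  (3,11) → (φ(3),φ(11)) = (1,6) ∈ E(G2) ✓
  (4,7) → (φ(4),φ(7)) = (0,8) ∈ E(G2) ✓
  (4,8) → (φ(4),φ(8)) = (7,8) ∈ E(G2) ✓
  (4,9) → (φ(4),φ(9)) = (4,8) ∈ E(G2) ✓
  (5,6) → (φ(5),φ(6)) = (5,11) ∈ E(G2) ✓
  (5,8) → (φ(5),φ(8)) = (5,7) ∈ E(G2) ✓
  (5,9) → (φ(5),φ(9)) = (4,5) ∈ E(G2) ✓
  (5,11) → (φ(5),φ(11)) = (5,6) ∈ E(G2) ✓
  (6,7) → (φ(6),φ(7)) = (0,11) ∈ E(G2) ✓
  (6,8) → (φ(6),φ(8)) = (7,11) ∈ E(G2) ✓
  (6,9) → (φ(6),φ(9)) = (4,11) ∈ E(G2) ✓
  (6,10) → (φ(6),φ(10)) = (2,11) ∈ E(G2) ✓
  (6,11) → (φ(6),φ(11)) = (6,11) ∈ E(G2) ✓
  (7,9) → (φ(7),φ(9)) = (0,4) ∈ E(G2) ✓
  (7,10) → (φ(7),φ(10)) = (0,2) ∈ E(G2) ✓
  (8,9) → (φ(8),φ(9)) = (4,7) ∈ E(G2) ✓
  (9,10) → (φ(9),φ(10)) = (2,4) ∈ E(G2) ✓
  (10,11) → (φ(10),φ(11)) = (2,6) ∈ E(G2) ✓
All 41 edges of G1 map to edges of G2, and |E(G1)| = |E(G2)| = 41, so φ is a bijection on edges as well as vertices. Hence G1 ≅ G2.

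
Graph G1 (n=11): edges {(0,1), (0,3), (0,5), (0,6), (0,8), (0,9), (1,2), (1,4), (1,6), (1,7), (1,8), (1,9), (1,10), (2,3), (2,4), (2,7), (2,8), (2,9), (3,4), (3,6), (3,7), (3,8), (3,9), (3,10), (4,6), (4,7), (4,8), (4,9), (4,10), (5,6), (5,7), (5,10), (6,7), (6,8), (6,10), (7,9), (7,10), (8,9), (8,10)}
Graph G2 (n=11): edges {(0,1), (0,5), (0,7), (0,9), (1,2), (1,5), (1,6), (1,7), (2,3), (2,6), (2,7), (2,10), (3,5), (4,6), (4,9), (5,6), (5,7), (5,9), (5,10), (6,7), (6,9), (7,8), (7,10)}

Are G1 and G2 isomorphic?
No, not isomorphic

The graphs are NOT isomorphic.

Degrees in G1: deg(0)=6, deg(1)=8, deg(2)=6, deg(3)=8, deg(4)=8, deg(5)=4, deg(6)=8, deg(7)=8, deg(8)=8, deg(9)=7, deg(10)=7.
Sorted degree sequence of G1: [8, 8, 8, 8, 8, 8, 7, 7, 6, 6, 4].
Degrees in G2: deg(0)=4, deg(1)=5, deg(2)=5, deg(3)=2, deg(4)=2, deg(5)=7, deg(6)=6, deg(7)=7, deg(8)=1, deg(9)=4, deg(10)=3.
Sorted degree sequence of G2: [7, 7, 6, 5, 5, 4, 4, 3, 2, 2, 1].
The (sorted) degree sequence is an isomorphism invariant, so since G1 and G2 have different degree sequences they cannot be isomorphic.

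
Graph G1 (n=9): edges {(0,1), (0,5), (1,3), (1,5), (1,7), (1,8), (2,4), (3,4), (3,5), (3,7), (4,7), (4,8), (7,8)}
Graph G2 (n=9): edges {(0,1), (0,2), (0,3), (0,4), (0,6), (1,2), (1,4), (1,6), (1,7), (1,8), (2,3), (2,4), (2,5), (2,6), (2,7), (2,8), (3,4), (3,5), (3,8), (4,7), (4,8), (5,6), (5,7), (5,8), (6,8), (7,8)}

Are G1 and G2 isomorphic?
No, not isomorphic

The graphs are NOT isomorphic.

Counting triangles (3-cliques): G1 has 6, G2 has 30.
Triangle count is an isomorphism invariant, so differing triangle counts rule out isomorphism.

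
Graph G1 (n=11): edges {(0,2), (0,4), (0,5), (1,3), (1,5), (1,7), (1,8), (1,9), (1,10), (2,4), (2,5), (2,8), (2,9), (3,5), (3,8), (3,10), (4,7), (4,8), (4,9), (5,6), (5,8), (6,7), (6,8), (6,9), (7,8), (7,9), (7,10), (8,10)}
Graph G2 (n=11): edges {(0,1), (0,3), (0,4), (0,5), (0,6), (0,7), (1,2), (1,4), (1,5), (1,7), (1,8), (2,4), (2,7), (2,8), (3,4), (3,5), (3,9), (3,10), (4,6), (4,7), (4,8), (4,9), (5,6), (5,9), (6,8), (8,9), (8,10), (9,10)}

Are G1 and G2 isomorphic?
Yes, isomorphic

The graphs are isomorphic.
One valid mapping φ: V(G1) → V(G2): 0→10, 1→1, 2→9, 3→2, 4→3, 5→8, 6→6, 7→0, 8→4, 9→5, 10→7

Verify φ preserves adjacency — for each edge of G1, its image is an edge of G2:
  (0,2) → (φ(0),φ(2)) = (9,10) ∈ E(G2) ✓
  (0,4) → (φ(0),φ(4)) = (3,10) ∈ E(G2) ✓
  (0,5) → (φ(0),φ(5)) = (8,10) ∈ E(G2) ✓
  (1,3) → (φ(1),φ(3)) = (1,2) ∈ E(G2) ✓
  (1,5) → (φ(1),φ(5)) = (1,8) ∈ E(G2) ✓
  (1,7) → (φ(1),φ(7)) = (0,1) ∈ E(G2) ✓
  (1,8) → (φ(1),φ(8)) = (1,4) ∈ E(G2) ✓
  (1,9) → (φ(1),φ(9)) = (1,5) ∈ E(G2) ✓
  (1,10) → (φ(1),φ(10)) = (1,7) ∈ E(G2) ✓
  (2,4) → (φ(2),φ(4)) = (3,9) ∈ E(G2) ✓
  (2,5) → (φ(2),φ(5)) = (8,9) ∈ E(G2) ✓
  (2,8) → (φ(2),φ(8)) = (4,9) ∈ E(G2) ✓
  (2,9) → (φ(2),φ(9)) = (5,9) ∈ E(G2) ✓
  (3,5) → (φ(3),φ(5)) = (2,8) ∈ E(G2) ✓
  (3,8) → (φ(3),φ(8)) = (2,4) ∈ E(G2) ✓
  (3,10) → (φ(3),φ(10)) = (2,7) ∈ E(G2) ✓
  (4,7) → (φ(4),φ(7)) = (0,3) ∈ E(G2) ✓
  (4,8) → (φ(4),φ(8)) = (3,4) ∈ E(G2) ✓
  (4,9) → (φ(4),φ(9)) = (3,5) ∈ E(G2) ✓
  (5,6) → (φ(5),φ(6)) = (6,8) ∈ E(G2) ✓
  (5,8) → (φ(5),φ(8)) = (4,8) ∈ E(G2) ✓
  (6,7) → (φ(6),φ(7)) = (0,6) ∈ E(G2) ✓
  (6,8) → (φ(6),φ(8)) = (4,6) ∈ E(G2) ✓
  (6,9) → (φ(6),φ(9)) = (5,6) ∈ E(G2) ✓
  (7,8) → (φ(7),φ(8)) = (0,4) ∈ E(G2) ✓
  (7,9) → (φ(7),φ(9)) = (0,5) ∈ E(G2) ✓
  (7,10) → (φ(7),φ(10)) = (0,7) ∈ E(G2) ✓
  (8,10) → (φ(8),φ(10)) = (4,7) ∈ E(G2) ✓
All 28 edges of G1 map to edges of G2, and |E(G1)| = |E(G2)| = 28, so φ is a bijection on edges as well as vertices. Hence G1 ≅ G2.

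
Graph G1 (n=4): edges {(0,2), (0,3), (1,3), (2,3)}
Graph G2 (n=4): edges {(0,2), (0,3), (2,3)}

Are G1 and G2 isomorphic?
No, not isomorphic

The graphs are NOT isomorphic.

Counting edges: G1 has 4 edge(s); G2 has 3 edge(s).
Edge count is an isomorphism invariant (a bijection on vertices induces a bijection on edges), so differing edge counts rule out isomorphism.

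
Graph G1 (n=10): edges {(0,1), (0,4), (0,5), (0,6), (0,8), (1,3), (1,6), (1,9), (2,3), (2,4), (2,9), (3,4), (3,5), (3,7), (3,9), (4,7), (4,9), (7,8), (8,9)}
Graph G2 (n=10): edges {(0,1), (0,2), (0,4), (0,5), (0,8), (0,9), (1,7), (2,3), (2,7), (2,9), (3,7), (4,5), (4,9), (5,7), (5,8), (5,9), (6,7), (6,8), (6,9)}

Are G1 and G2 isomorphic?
Yes, isomorphic

The graphs are isomorphic.
One valid mapping φ: V(G1) → V(G2): 0→7, 1→2, 2→4, 3→0, 4→5, 5→1, 6→3, 7→8, 8→6, 9→9

Verify φ preserves adjacency — for each edge of G1, its image is an edge of G2:
  (0,1) → (φ(0),φ(1)) = (2,7) ∈ E(G2) ✓
  (0,4) → (φ(0),φ(4)) = (5,7) ∈ E(G2) ✓
  (0,5) → (φ(0),φ(5)) = (1,7) ∈ E(G2) ✓
  (0,6) → (φ(0),φ(6)) = (3,7) ∈ E(G2) ✓
  (0,8) → (φ(0),φ(8)) = (6,7) ∈ E(G2) ✓
  (1,3) → (φ(1),φ(3)) = (0,2) ∈ E(G2) ✓
  (1,6) → (φ(1),φ(6)) = (2,3) ∈ E(G2) ✓
  (1,9) → (φ(1),φ(9)) = (2,9) ∈ E(G2) ✓
  (2,3) → (φ(2),φ(3)) = (0,4) ∈ E(G2) ✓
  (2,4) → (φ(2),φ(4)) = (4,5) ∈ E(G2) ✓
  (2,9) → (φ(2),φ(9)) = (4,9) ∈ E(G2) ✓
  (3,4) → (φ(3),φ(4)) = (0,5) ∈ E(G2) ✓
  (3,5) → (φ(3),φ(5)) = (0,1) ∈ E(G2) ✓
  (3,7) → (φ(3),φ(7)) = (0,8) ∈ E(G2) ✓
  (3,9) → (φ(3),φ(9)) = (0,9) ∈ E(G2) ✓
  (4,7) → (φ(4),φ(7)) = (5,8) ∈ E(G2) ✓
  (4,9) → (φ(4),φ(9)) = (5,9) ∈ E(G2) ✓
  (7,8) → (φ(7),φ(8)) = (6,8) ∈ E(G2) ✓
  (8,9) → (φ(8),φ(9)) = (6,9) ∈ E(G2) ✓
All 19 edges of G1 map to edges of G2, and |E(G1)| = |E(G2)| = 19, so φ is a bijection on edges as well as vertices. Hence G1 ≅ G2.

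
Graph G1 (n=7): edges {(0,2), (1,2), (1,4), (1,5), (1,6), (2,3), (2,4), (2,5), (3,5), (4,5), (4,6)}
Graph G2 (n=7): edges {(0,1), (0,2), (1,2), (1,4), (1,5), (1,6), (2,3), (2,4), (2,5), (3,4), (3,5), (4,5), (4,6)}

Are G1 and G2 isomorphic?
No, not isomorphic

The graphs are NOT isomorphic.

Counting edges: G1 has 11 edge(s); G2 has 13 edge(s).
Edge count is an isomorphism invariant (a bijection on vertices induces a bijection on edges), so differing edge counts rule out isomorphism.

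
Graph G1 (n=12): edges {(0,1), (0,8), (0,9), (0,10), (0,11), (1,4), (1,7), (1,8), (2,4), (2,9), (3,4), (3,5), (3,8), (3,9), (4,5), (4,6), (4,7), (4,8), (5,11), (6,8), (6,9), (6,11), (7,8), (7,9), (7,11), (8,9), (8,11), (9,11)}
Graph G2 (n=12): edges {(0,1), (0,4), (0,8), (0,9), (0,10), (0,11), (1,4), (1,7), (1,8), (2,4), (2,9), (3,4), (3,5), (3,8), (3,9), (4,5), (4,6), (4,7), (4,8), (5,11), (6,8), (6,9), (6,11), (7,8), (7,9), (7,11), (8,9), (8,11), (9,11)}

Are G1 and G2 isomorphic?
No, not isomorphic

The graphs are NOT isomorphic.

Counting edges: G1 has 28 edge(s); G2 has 29 edge(s).
Edge count is an isomorphism invariant (a bijection on vertices induces a bijection on edges), so differing edge counts rule out isomorphism.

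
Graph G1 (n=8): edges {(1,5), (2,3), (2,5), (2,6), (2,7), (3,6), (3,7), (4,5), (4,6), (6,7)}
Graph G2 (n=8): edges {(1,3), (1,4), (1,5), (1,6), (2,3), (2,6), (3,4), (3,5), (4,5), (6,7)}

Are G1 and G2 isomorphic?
Yes, isomorphic

The graphs are isomorphic.
One valid mapping φ: V(G1) → V(G2): 0→0, 1→7, 2→1, 3→4, 4→2, 5→6, 6→3, 7→5

Verify φ preserves adjacency — for each edge of G1, its image is an edge of G2:
  (1,5) → (φ(1),φ(5)) = (6,7) ∈ E(G2) ✓
  (2,3) → (φ(2),φ(3)) = (1,4) ∈ E(G2) ✓
  (2,5) → (φ(2),φ(5)) = (1,6) ∈ E(G2) ✓
  (2,6) → (φ(2),φ(6)) = (1,3) ∈ E(G2) ✓
  (2,7) → (φ(2),φ(7)) = (1,5) ∈ E(G2) ✓
  (3,6) → (φ(3),φ(6)) = (3,4) ∈ E(G2) ✓
  (3,7) → (φ(3),φ(7)) = (4,5) ∈ E(G2) ✓
  (4,5) → (φ(4),φ(5)) = (2,6) ∈ E(G2) ✓
  (4,6) → (φ(4),φ(6)) = (2,3) ∈ E(G2) ✓
  (6,7) → (φ(6),φ(7)) = (3,5) ∈ E(G2) ✓
All 10 edges of G1 map to edges of G2, and |E(G1)| = |E(G2)| = 10, so φ is a bijection on edges as well as vertices. Hence G1 ≅ G2.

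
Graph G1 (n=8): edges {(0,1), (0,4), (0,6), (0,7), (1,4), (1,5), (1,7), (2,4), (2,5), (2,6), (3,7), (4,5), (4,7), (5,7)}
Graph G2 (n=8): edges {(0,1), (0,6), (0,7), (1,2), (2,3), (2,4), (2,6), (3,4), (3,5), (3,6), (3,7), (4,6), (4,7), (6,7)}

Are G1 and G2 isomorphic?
Yes, isomorphic

The graphs are isomorphic.
One valid mapping φ: V(G1) → V(G2): 0→2, 1→4, 2→0, 3→5, 4→6, 5→7, 6→1, 7→3

Verify φ preserves adjacency — for each edge of G1, its image is an edge of G2:
  (0,1) → (φ(0),φ(1)) = (2,4) ∈ E(G2) ✓
  (0,4) → (φ(0),φ(4)) = (2,6) ∈ E(G2) ✓
  (0,6) → (φ(0),φ(6)) = (1,2) ∈ E(G2) ✓
  (0,7) → (φ(0),φ(7)) = (2,3) ∈ E(G2) ✓
  (1,4) → (φ(1),φ(4)) = (4,6) ∈ E(G2) ✓
  (1,5) → (φ(1),φ(5)) = (4,7) ∈ E(G2) ✓
  (1,7) → (φ(1),φ(7)) = (3,4) ∈ E(G2) ✓
  (2,4) → (φ(2),φ(4)) = (0,6) ∈ E(G2) ✓
  (2,5) → (φ(2),φ(5)) = (0,7) ∈ E(G2) ✓
  (2,6) → (φ(2),φ(6)) = (0,1) ∈ E(G2) ✓
  (3,7) → (φ(3),φ(7)) = (3,5) ∈ E(G2) ✓
  (4,5) → (φ(4),φ(5)) = (6,7) ∈ E(G2) ✓
  (4,7) → (φ(4),φ(7)) = (3,6) ∈ E(G2) ✓
  (5,7) → (φ(5),φ(7)) = (3,7) ∈ E(G2) ✓
All 14 edges of G1 map to edges of G2, and |E(G1)| = |E(G2)| = 14, so φ is a bijection on edges as well as vertices. Hence G1 ≅ G2.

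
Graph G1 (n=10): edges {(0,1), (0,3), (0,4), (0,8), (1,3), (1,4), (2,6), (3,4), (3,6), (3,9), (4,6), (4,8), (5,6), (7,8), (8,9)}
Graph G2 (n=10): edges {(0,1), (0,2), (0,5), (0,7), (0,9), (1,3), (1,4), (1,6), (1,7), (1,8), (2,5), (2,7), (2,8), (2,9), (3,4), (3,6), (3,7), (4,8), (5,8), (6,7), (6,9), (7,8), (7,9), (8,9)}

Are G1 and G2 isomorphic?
No, not isomorphic

The graphs are NOT isomorphic.

Degrees in G1: deg(0)=4, deg(1)=3, deg(2)=1, deg(3)=5, deg(4)=5, deg(5)=1, deg(6)=4, deg(7)=1, deg(8)=4, deg(9)=2.
Sorted degree sequence of G1: [5, 5, 4, 4, 4, 3, 2, 1, 1, 1].
Degrees in G2: deg(0)=5, deg(1)=6, deg(2)=5, deg(3)=4, deg(4)=3, deg(5)=3, deg(6)=4, deg(7)=7, deg(8)=6, deg(9)=5.
Sorted degree sequence of G2: [7, 6, 6, 5, 5, 5, 4, 4, 3, 3].
The (sorted) degree sequence is an isomorphism invariant, so since G1 and G2 have different degree sequences they cannot be isomorphic.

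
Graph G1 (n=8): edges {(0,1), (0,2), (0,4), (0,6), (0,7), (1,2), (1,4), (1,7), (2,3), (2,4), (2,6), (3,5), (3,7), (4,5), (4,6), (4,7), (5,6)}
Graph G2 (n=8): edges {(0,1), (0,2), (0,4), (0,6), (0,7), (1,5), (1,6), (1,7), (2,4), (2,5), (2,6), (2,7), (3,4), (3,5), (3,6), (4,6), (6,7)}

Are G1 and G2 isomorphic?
Yes, isomorphic

The graphs are isomorphic.
One valid mapping φ: V(G1) → V(G2): 0→0, 1→7, 2→2, 3→5, 4→6, 5→3, 6→4, 7→1

Verify φ preserves adjacency — for each edge of G1, its image is an edge of G2:
  (0,1) → (φ(0),φ(1)) = (0,7) ∈ E(G2) ✓
  (0,2) → (φ(0),φ(2)) = (0,2) ∈ E(G2) ✓
  (0,4) → (φ(0),φ(4)) = (0,6) ∈ E(G2) ✓
  (0,6) → (φ(0),φ(6)) = (0,4) ∈ E(G2) ✓
  (0,7) → (φ(0),φ(7)) = (0,1) ∈ E(G2) ✓
  (1,2) → (φ(1),φ(2)) = (2,7) ∈ E(G2) ✓
  (1,4) → (φ(1),φ(4)) = (6,7) ∈ E(G2) ✓
  (1,7) → (φ(1),φ(7)) = (1,7) ∈ E(G2) ✓
  (2,3) → (φ(2),φ(3)) = (2,5) ∈ E(G2) ✓
  (2,4) → (φ(2),φ(4)) = (2,6) ∈ E(G2) ✓
  (2,6) → (φ(2),φ(6)) = (2,4) ∈ E(G2) ✓
  (3,5) → (φ(3),φ(5)) = (3,5) ∈ E(G2) ✓
  (3,7) → (φ(3),φ(7)) = (1,5) ∈ E(G2) ✓
  (4,5) → (φ(4),φ(5)) = (3,6) ∈ E(G2) ✓
  (4,6) → (φ(4),φ(6)) = (4,6) ∈ E(G2) ✓
  (4,7) → (φ(4),φ(7)) = (1,6) ∈ E(G2) ✓
  (5,6) → (φ(5),φ(6)) = (3,4) ∈ E(G2) ✓
All 17 edges of G1 map to edges of G2, and |E(G1)| = |E(G2)| = 17, so φ is a bijection on edges as well as vertices. Hence G1 ≅ G2.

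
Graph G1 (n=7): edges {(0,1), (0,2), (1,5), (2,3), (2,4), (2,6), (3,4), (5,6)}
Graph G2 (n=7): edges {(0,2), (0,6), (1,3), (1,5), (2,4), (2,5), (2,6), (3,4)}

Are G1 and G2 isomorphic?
Yes, isomorphic

The graphs are isomorphic.
One valid mapping φ: V(G1) → V(G2): 0→5, 1→1, 2→2, 3→0, 4→6, 5→3, 6→4

Verify φ preserves adjacency — for each edge of G1, its image is an edge of G2:
  (0,1) → (φ(0),φ(1)) = (1,5) ∈ E(G2) ✓
  (0,2) → (φ(0),φ(2)) = (2,5) ∈ E(G2) ✓
  (1,5) → (φ(1),φ(5)) = (1,3) ∈ E(G2) ✓
  (2,3) → (φ(2),φ(3)) = (0,2) ∈ E(G2) ✓
  (2,4) → (φ(2),φ(4)) = (2,6) ∈ E(G2) ✓
  (2,6) → (φ(2),φ(6)) = (2,4) ∈ E(G2) ✓
  (3,4) → (φ(3),φ(4)) = (0,6) ∈ E(G2) ✓
  (5,6) → (φ(5),φ(6)) = (3,4) ∈ E(G2) ✓
All 8 edges of G1 map to edges of G2, and |E(G1)| = |E(G2)| = 8, so φ is a bijection on edges as well as vertices. Hence G1 ≅ G2.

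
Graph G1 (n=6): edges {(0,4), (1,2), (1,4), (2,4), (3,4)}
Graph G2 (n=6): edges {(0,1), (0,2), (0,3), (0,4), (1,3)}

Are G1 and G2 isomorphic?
Yes, isomorphic

The graphs are isomorphic.
One valid mapping φ: V(G1) → V(G2): 0→4, 1→1, 2→3, 3→2, 4→0, 5→5

Verify φ preserves adjacency — for each edge of G1, its image is an edge of G2:
  (0,4) → (φ(0),φ(4)) = (0,4) ∈ E(G2) ✓
  (1,2) → (φ(1),φ(2)) = (1,3) ∈ E(G2) ✓
  (1,4) → (φ(1),φ(4)) = (0,1) ∈ E(G2) ✓
  (2,4) → (φ(2),φ(4)) = (0,3) ∈ E(G2) ✓
  (3,4) → (φ(3),φ(4)) = (0,2) ∈ E(G2) ✓
All 5 edges of G1 map to edges of G2, and |E(G1)| = |E(G2)| = 5, so φ is a bijection on edges as well as vertices. Hence G1 ≅ G2.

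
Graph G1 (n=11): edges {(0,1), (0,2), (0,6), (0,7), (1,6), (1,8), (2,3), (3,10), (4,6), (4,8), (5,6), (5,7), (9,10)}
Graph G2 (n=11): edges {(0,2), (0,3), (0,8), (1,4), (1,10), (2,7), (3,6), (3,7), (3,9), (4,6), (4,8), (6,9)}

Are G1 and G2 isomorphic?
No, not isomorphic

The graphs are NOT isomorphic.

Connected components of G1: 1 component(s) with vertex sets [[0, 1, 2, 3, 4, 5, 6, 7, 8, 9, 10]], sizes [11].
Connected components of G2: 2 component(s) with vertex sets [[5], [0, 1, 2, 3, 4, 6, 7, 8, 9, 10]], sizes [1, 10].
The number of connected components (and the multiset of component sizes) is an isomorphism invariant — an isomorphism maps each component of G1 bijectively onto a component of G2. Since G1 has 1 component(s) and G2 has 2, they cannot be isomorphic.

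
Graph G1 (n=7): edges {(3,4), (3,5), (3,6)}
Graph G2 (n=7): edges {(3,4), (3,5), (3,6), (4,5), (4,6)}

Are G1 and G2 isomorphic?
No, not isomorphic

The graphs are NOT isomorphic.

Counting edges: G1 has 3 edge(s); G2 has 5 edge(s).
Edge count is an isomorphism invariant (a bijection on vertices induces a bijection on edges), so differing edge counts rule out isomorphism.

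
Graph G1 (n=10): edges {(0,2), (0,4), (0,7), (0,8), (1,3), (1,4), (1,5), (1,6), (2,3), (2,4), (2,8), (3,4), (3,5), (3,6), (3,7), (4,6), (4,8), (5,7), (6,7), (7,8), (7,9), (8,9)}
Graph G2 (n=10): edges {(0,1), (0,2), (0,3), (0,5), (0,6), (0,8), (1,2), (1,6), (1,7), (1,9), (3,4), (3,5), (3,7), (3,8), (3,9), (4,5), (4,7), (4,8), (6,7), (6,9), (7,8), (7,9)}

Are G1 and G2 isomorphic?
Yes, isomorphic

The graphs are isomorphic.
One valid mapping φ: V(G1) → V(G2): 0→6, 1→4, 2→9, 3→3, 4→7, 5→5, 6→8, 7→0, 8→1, 9→2

Verify φ preserves adjacency — for each edge of G1, its image is an edge of G2:
  (0,2) → (φ(0),φ(2)) = (6,9) ∈ E(G2) ✓
  (0,4) → (φ(0),φ(4)) = (6,7) ∈ E(G2) ✓
  (0,7) → (φ(0),φ(7)) = (0,6) ∈ E(G2) ✓
  (0,8) → (φ(0),φ(8)) = (1,6) ∈ E(G2) ✓
  (1,3) → (φ(1),φ(3)) = (3,4) ∈ E(G2) ✓
  (1,4) → (φ(1),φ(4)) = (4,7) ∈ E(G2) ✓
  (1,5) → (φ(1),φ(5)) = (4,5) ∈ E(G2) ✓
  (1,6) → (φ(1),φ(6)) = (4,8) ∈ E(G2) ✓
  (2,3) → (φ(2),φ(3)) = (3,9) ∈ E(G2) ✓
  (2,4) → (φ(2),φ(4)) = (7,9) ∈ E(G2) ✓
  (2,8) → (φ(2),φ(8)) = (1,9) ∈ E(G2) ✓
  (3,4) → (φ(3),φ(4)) = (3,7) ∈ E(G2) ✓
  (3,5) → (φ(3),φ(5)) = (3,5) ∈ E(G2) ✓
  (3,6) → (φ(3),φ(6)) = (3,8) ∈ E(G2) ✓
  (3,7) → (φ(3),φ(7)) = (0,3) ∈ E(G2) ✓
  (4,6) → (φ(4),φ(6)) = (7,8) ∈ E(G2) ✓
  (4,8) → (φ(4),φ(8)) = (1,7) ∈ E(G2) ✓
  (5,7) → (φ(5),φ(7)) = (0,5) ∈ E(G2) ✓
  (6,7) → (φ(6),φ(7)) = (0,8) ∈ E(G2) ✓
  (7,8) → (φ(7),φ(8)) = (0,1) ∈ E(G2) ✓
  (7,9) → (φ(7),φ(9)) = (0,2) ∈ E(G2) ✓
  (8,9) → (φ(8),φ(9)) = (1,2) ∈ E(G2) ✓
All 22 edges of G1 map to edges of G2, and |E(G1)| = |E(G2)| = 22, so φ is a bijection on edges as well as vertices. Hence G1 ≅ G2.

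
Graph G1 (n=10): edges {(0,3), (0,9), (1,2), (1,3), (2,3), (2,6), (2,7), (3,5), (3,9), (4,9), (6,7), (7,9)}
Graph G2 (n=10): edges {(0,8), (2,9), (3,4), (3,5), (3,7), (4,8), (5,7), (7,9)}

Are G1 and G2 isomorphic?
No, not isomorphic

The graphs are NOT isomorphic.

Connected components of G1: 2 component(s) with vertex sets [[8], [0, 1, 2, 3, 4, 5, 6, 7, 9]], sizes [1, 9].
Connected components of G2: 3 component(s) with vertex sets [[1], [6], [0, 2, 3, 4, 5, 7, 8, 9]], sizes [1, 1, 8].
The number of connected components (and the multiset of component sizes) is an isomorphism invariant — an isomorphism maps each component of G1 bijectively onto a component of G2. Since G1 has 2 component(s) and G2 has 3, they cannot be isomorphic.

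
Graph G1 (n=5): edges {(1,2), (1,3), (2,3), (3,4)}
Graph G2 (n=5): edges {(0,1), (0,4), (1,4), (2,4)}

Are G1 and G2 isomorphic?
Yes, isomorphic

The graphs are isomorphic.
One valid mapping φ: V(G1) → V(G2): 0→3, 1→1, 2→0, 3→4, 4→2

Verify φ preserves adjacency — for each edge of G1, its image is an edge of G2:
  (1,2) → (φ(1),φ(2)) = (0,1) ∈ E(G2) ✓
  (1,3) → (φ(1),φ(3)) = (1,4) ∈ E(G2) ✓
  (2,3) → (φ(2),φ(3)) = (0,4) ∈ E(G2) ✓
  (3,4) → (φ(3),φ(4)) = (2,4) ∈ E(G2) ✓
All 4 edges of G1 map to edges of G2, and |E(G1)| = |E(G2)| = 4, so φ is a bijection on edges as well as vertices. Hence G1 ≅ G2.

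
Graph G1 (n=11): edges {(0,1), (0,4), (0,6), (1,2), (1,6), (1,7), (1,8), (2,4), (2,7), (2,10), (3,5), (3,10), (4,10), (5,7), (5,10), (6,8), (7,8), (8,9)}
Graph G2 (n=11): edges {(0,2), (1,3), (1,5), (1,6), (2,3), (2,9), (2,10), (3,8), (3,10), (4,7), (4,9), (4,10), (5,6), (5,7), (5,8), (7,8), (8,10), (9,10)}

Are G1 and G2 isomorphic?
Yes, isomorphic

The graphs are isomorphic.
One valid mapping φ: V(G1) → V(G2): 0→4, 1→10, 2→8, 3→6, 4→7, 5→1, 6→9, 7→3, 8→2, 9→0, 10→5

Verify φ preserves adjacency — for each edge of G1, its image is an edge of G2:
  (0,1) → (φ(0),φ(1)) = (4,10) ∈ E(G2) ✓
  (0,4) → (φ(0),φ(4)) = (4,7) ∈ E(G2) ✓
  (0,6) → (φ(0),φ(6)) = (4,9) ∈ E(G2) ✓
  (1,2) → (φ(1),φ(2)) = (8,10) ∈ E(G2) ✓
  (1,6) → (φ(1),φ(6)) = (9,10) ∈ E(G2) ✓
  (1,7) → (φ(1),φ(7)) = (3,10) ∈ E(G2) ✓
  (1,8) → (φ(1),φ(8)) = (2,10) ∈ E(G2) ✓
  (2,4) → (φ(2),φ(4)) = (7,8) ∈ E(G2) ✓
  (2,7) → (φ(2),φ(7)) = (3,8) ∈ E(G2) ✓
  (2,10) → (φ(2),φ(10)) = (5,8) ∈ E(G2) ✓
  (3,5) → (φ(3),φ(5)) = (1,6) ∈ E(G2) ✓
  (3,10) → (φ(3),φ(10)) = (5,6) ∈ E(G2) ✓
  (4,10) → (φ(4),φ(10)) = (5,7) ∈ E(G2) ✓
  (5,7) → (φ(5),φ(7)) = (1,3) ∈ E(G2) ✓
  (5,10) → (φ(5),φ(10)) = (1,5) ∈ E(G2) ✓
  (6,8) → (φ(6),φ(8)) = (2,9) ∈ E(G2) ✓
  (7,8) → (φ(7),φ(8)) = (2,3) ∈ E(G2) ✓
  (8,9) → (φ(8),φ(9)) = (0,2) ∈ E(G2) ✓
All 18 edges of G1 map to edges of G2, and |E(G1)| = |E(G2)| = 18, so φ is a bijection on edges as well as vertices. Hence G1 ≅ G2.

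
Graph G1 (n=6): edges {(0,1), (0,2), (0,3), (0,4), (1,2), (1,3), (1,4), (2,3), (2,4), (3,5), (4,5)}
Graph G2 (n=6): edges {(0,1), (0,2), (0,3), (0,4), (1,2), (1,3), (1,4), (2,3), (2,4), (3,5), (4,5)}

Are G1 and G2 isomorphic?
Yes, isomorphic

The graphs are isomorphic.
One valid mapping φ: V(G1) → V(G2): 0→2, 1→1, 2→0, 3→3, 4→4, 5→5

Verify φ preserves adjacency — for each edge of G1, its image is an edge of G2:
  (0,1) → (φ(0),φ(1)) = (1,2) ∈ E(G2) ✓
  (0,2) → (φ(0),φ(2)) = (0,2) ∈ E(G2) ✓
  (0,3) → (φ(0),φ(3)) = (2,3) ∈ E(G2) ✓
  (0,4) → (φ(0),φ(4)) = (2,4) ∈ E(G2) ✓
  (1,2) → (φ(1),φ(2)) = (0,1) ∈ E(G2) ✓
  (1,3) → (φ(1),φ(3)) = (1,3) ∈ E(G2) ✓
  (1,4) → (φ(1),φ(4)) = (1,4) ∈ E(G2) ✓
  (2,3) → (φ(2),φ(3)) = (0,3) ∈ E(G2) ✓
  (2,4) → (φ(2),φ(4)) = (0,4) ∈ E(G2) ✓
  (3,5) → (φ(3),φ(5)) = (3,5) ∈ E(G2) ✓
  (4,5) → (φ(4),φ(5)) = (4,5) ∈ E(G2) ✓
All 11 edges of G1 map to edges of G2, and |E(G1)| = |E(G2)| = 11, so φ is a bijection on edges as well as vertices. Hence G1 ≅ G2.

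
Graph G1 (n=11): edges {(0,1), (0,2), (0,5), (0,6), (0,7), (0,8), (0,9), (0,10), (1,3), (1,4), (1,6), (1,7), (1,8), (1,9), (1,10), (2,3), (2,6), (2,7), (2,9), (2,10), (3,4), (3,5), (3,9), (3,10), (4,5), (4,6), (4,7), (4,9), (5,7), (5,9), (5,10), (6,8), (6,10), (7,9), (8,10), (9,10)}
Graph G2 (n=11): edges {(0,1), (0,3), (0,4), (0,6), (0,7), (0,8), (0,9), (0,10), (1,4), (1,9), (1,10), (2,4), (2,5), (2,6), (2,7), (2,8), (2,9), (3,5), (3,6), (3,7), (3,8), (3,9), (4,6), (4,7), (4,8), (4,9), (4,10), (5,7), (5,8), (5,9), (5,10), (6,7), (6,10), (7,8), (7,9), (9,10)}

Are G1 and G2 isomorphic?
Yes, isomorphic

The graphs are isomorphic.
One valid mapping φ: V(G1) → V(G2): 0→4, 1→9, 2→6, 3→3, 4→5, 5→8, 6→10, 7→2, 8→1, 9→7, 10→0

Verify φ preserves adjacency — for each edge of G1, its image is an edge of G2:
  (0,1) → (φ(0),φ(1)) = (4,9) ∈ E(G2) ✓
  (0,2) → (φ(0),φ(2)) = (4,6) ∈ E(G2) ✓
  (0,5) → (φ(0),φ(5)) = (4,8) ∈ E(G2) ✓
  (0,6) → (φ(0),φ(6)) = (4,10) ∈ E(G2) ✓
  (0,7) → (φ(0),φ(7)) = (2,4) ∈ E(G2) ✓
  (0,8) → (φ(0),φ(8)) = (1,4) ∈ E(G2) ✓
  (0,9) → (φ(0),φ(9)) = (4,7) ∈ E(G2) ✓
  (0,10) → (φ(0),φ(10)) = (0,4) ∈ E(G2) ✓
  (1,3) → (φ(1),φ(3)) = (3,9) ∈ E(G2) ✓
  (1,4) → (φ(1),φ(4)) = (5,9) ∈ E(G2) ✓
  (1,6) → (φ(1),φ(6)) = (9,10) ∈ E(G2) ✓
  (1,7) → (φ(1),φ(7)) = (2,9) ∈ E(G2) ✓
  (1,8) → (φ(1),φ(8)) = (1,9) ∈ E(G2) ✓
  (1,9) → (φ(1),φ(9)) = (7,9) ∈ E(G2) ✓
  (1,10) → (φ(1),φ(10)) = (0,9) ∈ E(G2) ✓
  (2,3) → (φ(2),φ(3)) = (3,6) ∈ E(G2) ✓
  (2,6) → (φ(2),φ(6)) = (6,10) ∈ E(G2) ✓
  (2,7) → (φ(2),φ(7)) = (2,6) ∈ E(G2) ✓
  (2,9) → (φ(2),φ(9)) = (6,7) ∈ E(G2) ✓
  (2,10) → (φ(2),φ(10)) = (0,6) ∈ E(G2) ✓
  (3,4) → (φ(3),φ(4)) = (3,5) ∈ E(G2) ✓
  (3,5) → (φ(3),φ(5)) = (3,8) ∈ E(G2) ✓
  (3,9) → (φ(3),φ(9)) = (3,7) ∈ E(G2) ✓
  (3,10) → (φ(3),φ(10)) = (0,3) ∈ E(G2) ✓
  (4,5) → (φ(4),φ(5)) = (5,8) ∈ E(G2) ✓
  (4,6) → (φ(4),φ(6)) = (5,10) ∈ E(G2) ✓
  (4,7) → (φ(4),φ(7)) = (2,5) ∈ E(G2) ✓
  (4,9) → (φ(4),φ(9)) = (5,7) ∈ E(G2) ✓
  (5,7) → (φ(5),φ(7)) = (2,8) ∈ E(G2) ✓
  (5,9) → (φ(5),φ(9)) = (7,8) ∈ E(G2) ✓
  (5,10) → (φ(5),φ(10)) = (0,8) ∈ E(G2) ✓
  (6,8) → (φ(6),φ(8)) = (1,10) ∈ E(G2) ✓
  (6,10) → (φ(6),φ(10)) = (0,10) ∈ E(G2) ✓
  (7,9) → (φ(7),φ(9)) = (2,7) ∈ E(G2) ✓
  (8,10) → (φ(8),φ(10)) = (0,1) ∈ E(G2) ✓
  (9,10) → (φ(9),φ(10)) = (0,7) ∈ E(G2) ✓
All 36 edges of G1 map to edges of G2, and |E(G1)| = |E(G2)| = 36, so φ is a bijection on edges as well as vertices. Hence G1 ≅ G2.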